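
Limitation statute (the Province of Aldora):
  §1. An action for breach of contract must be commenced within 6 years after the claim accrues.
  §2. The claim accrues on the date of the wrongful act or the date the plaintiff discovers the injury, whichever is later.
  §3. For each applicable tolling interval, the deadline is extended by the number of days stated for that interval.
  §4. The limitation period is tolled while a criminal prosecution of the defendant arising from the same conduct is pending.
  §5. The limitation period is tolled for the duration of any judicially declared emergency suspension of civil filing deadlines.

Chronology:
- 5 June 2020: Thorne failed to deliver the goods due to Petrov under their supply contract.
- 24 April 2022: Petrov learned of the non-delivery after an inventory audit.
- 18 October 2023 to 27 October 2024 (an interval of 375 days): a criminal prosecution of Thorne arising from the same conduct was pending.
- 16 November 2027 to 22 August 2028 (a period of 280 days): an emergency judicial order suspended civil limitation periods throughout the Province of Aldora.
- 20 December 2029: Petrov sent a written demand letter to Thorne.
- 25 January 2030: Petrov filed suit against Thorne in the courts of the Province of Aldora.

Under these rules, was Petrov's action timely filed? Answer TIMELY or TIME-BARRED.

The claim accrued on 24 April 2022 — the later of the 5 June 2020 act and the 24 April 2022 discovery.
The untolled deadline — 6 years after 24 April 2022 — is 24 April 2028.
The period was tolled for 375 days by the pending criminal prosecution (18 October 2023 to 27 October 2024), pushing the deadline to 4 May 2029.
The emergency suspension of filing deadlines from 16 November 2027 to 22 August 2028 tolled the period for 280 days, extending the deadline to 8 February 2030.
Nothing else in the chronology tolls or restarts the period.
The 25 January 2030 filing precedes the 8 February 2030 deadline; the claim is timely.

TIMELY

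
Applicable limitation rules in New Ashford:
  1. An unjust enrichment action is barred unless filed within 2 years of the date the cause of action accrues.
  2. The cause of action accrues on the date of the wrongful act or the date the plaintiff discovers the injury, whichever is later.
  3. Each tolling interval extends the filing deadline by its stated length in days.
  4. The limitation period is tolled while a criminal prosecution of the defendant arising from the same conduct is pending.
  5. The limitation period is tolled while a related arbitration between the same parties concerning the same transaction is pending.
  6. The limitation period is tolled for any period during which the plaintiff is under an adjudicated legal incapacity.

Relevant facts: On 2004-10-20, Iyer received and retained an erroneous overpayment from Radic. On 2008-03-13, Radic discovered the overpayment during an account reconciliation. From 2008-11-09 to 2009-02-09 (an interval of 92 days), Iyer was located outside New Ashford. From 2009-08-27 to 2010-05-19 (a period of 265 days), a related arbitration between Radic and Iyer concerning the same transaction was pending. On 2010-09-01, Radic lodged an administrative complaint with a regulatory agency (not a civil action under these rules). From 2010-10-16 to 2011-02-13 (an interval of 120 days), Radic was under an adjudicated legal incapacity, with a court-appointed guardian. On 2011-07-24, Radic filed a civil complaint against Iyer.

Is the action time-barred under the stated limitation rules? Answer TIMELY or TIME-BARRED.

TIME-BARRED

Because discovery on 2008-03-13 post-dates the 2004-10-20 act, accrual under the later-of rule falls on 2008-03-13.
2 years from 2008-03-13 is 2010-03-13.
The pending related arbitration from 2009-08-27 to 2010-05-19 tolled the period for 265 days, extending the deadline to 2010-12-03.
Because the plaintiff's legal incapacity ran from 2010-10-16 to 2011-02-13, the deadline is extended by 120 days to 2011-04-02.
Although the defendant's absence ran from 2008-11-09 to 2009-02-09, the stated rules do not make that a tolling event, so it is disregarded.
The other events in the timeline have no effect on the limitation period under the stated rules.
The 2011-07-24 filing falls after the 2011-04-02 deadline; the claim is time-barred.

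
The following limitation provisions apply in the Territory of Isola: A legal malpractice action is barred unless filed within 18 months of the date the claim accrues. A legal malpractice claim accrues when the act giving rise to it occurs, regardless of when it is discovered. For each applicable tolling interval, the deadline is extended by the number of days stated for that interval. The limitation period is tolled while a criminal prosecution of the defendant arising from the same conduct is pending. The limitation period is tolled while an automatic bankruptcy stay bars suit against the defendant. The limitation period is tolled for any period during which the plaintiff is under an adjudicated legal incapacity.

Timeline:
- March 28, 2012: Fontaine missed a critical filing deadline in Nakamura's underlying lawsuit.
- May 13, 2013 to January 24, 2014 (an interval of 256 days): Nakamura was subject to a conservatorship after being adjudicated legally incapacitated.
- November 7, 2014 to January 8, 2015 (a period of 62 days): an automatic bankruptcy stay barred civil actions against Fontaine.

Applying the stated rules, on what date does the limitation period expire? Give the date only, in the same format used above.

The limitation period began to run on March 28, 2012.
The untolled deadline — 18 months after March 28, 2012 — is September 28, 2013.
The period was tolled for 256 days by the plaintiff's legal incapacity (May 13, 2013 to January 24, 2014), pushing the deadline to June 11, 2014.
The automatic bankruptcy stay from November 7, 2014 to January 8, 2015 began after the period had already run on June 11, 2014, so it has no tolling effect.

June 11, 2014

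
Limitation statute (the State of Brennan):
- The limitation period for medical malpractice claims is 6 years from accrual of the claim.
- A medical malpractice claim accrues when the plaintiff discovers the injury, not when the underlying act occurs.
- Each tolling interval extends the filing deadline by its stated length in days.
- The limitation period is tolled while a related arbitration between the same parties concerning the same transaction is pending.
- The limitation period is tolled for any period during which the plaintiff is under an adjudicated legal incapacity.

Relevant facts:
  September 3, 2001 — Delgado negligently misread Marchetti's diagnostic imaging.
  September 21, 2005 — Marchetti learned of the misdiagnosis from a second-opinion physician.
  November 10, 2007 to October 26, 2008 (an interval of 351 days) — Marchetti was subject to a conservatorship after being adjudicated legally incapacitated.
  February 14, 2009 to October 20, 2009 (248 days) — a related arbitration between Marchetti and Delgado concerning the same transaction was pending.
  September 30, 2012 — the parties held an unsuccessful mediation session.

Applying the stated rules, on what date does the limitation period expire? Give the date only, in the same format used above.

Under the discovery rule, the claim accrued on September 21, 2005, when Marchetti discovered the injury — not on the September 3, 2001 date of the underlying act.
Adding the 6 years base period to September 21, 2005 gives a deadline of September 21, 2011, before any tolling.
Because the plaintiff's legal incapacity ran from November 10, 2007 to October 26, 2008, the deadline is extended by 351 days to September 6, 2012.
The pending related arbitration from February 14, 2009 to October 20, 2009 tolled the period for 248 days, extending the deadline to May 12, 2013.
None of the other events listed affects the running of the period under the stated rules.

May 12, 2013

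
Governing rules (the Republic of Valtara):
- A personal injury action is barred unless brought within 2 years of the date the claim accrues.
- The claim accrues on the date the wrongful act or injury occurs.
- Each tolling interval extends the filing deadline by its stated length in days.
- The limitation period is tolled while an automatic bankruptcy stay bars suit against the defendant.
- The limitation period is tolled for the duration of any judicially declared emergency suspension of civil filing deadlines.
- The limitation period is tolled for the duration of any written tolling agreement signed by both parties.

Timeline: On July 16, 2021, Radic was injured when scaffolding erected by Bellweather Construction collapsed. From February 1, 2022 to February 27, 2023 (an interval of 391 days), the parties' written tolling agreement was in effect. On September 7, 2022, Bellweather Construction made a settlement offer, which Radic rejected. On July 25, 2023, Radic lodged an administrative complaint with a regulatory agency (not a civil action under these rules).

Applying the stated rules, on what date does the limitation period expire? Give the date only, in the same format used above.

The claim accrued on July 16, 2021, the date of the act.
Adding the 2 years base period to July 16, 2021 gives a deadline of July 16, 2023, before any tolling.
The period was tolled for 391 days by the written tolling agreement (February 1, 2022 to February 27, 2023), pushing the deadline to August 10, 2024.
Nothing else in the chronology tolls or restarts the period.

August 10, 2024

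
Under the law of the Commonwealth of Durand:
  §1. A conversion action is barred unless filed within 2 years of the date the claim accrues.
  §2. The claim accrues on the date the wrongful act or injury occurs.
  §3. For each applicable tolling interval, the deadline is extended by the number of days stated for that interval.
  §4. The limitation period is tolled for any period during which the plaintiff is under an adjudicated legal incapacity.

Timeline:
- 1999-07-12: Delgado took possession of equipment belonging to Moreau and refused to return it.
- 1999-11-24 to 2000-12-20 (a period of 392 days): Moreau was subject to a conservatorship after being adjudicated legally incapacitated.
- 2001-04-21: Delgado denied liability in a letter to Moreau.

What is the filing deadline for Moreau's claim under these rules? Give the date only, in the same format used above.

2002-08-08

The claim accrued on 1999-07-12, the date of the act.
Adding the 2 years base period to 1999-07-12 gives a deadline of 2001-07-12, before any tolling.
The period was tolled for 392 days by the plaintiff's legal incapacity (1999-11-24 to 2000-12-20), pushing the deadline to 2002-08-08.
None of the other events listed affects the running of the period under the stated rules.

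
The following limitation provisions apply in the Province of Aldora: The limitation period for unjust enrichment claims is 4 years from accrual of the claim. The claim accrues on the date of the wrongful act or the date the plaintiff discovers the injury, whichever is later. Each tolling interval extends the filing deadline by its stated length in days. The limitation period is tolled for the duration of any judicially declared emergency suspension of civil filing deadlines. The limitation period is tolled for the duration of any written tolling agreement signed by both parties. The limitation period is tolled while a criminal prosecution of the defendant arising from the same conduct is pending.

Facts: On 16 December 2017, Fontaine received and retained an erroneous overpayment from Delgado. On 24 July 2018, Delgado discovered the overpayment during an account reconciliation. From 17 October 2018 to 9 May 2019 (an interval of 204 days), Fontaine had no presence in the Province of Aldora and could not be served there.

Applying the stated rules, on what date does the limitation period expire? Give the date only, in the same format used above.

Because discovery on 24 July 2018 post-dates the 16 December 2017 act, accrual under the later-of rule falls on 24 July 2018.
Adding the 4 years base period to 24 July 2018 gives a deadline of 24 July 2022, before any tolling.
The defendant's absence from the jurisdiction from 17 October 2018 to 9 May 2019 does not toll the period, because no stated rule makes the defendant's absence a tolling event.

24 July 2022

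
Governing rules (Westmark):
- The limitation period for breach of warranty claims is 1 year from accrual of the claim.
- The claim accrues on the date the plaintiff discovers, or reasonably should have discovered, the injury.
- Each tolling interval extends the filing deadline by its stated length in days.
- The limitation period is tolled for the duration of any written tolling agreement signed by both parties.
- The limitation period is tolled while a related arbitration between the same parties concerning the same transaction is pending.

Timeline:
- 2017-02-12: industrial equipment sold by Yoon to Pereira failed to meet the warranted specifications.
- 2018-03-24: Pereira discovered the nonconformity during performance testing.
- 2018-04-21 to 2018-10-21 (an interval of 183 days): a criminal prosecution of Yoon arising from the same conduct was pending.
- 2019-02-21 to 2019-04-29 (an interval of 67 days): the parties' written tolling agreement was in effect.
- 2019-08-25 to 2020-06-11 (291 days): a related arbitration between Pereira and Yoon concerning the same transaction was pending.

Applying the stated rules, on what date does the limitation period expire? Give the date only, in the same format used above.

2019-05-30

Under the discovery rule, the claim accrued on 2018-03-24, when Pereira discovered the injury — not on the 2017-02-12 date of the underlying act.
1 year from 2018-03-24 is 2019-03-24.
The written tolling agreement from 2019-02-21 to 2019-04-29 tolled the period for 67 days, extending the deadline to 2019-05-30.
The pending related arbitration starting 2019-08-25 came too late — the period had run on 2019-05-30 — and so does not extend the deadline.
The pending criminal prosecution from 2018-04-21 to 2018-10-21 does not toll the period, because no stated rule makes a criminal prosecution a tolling event.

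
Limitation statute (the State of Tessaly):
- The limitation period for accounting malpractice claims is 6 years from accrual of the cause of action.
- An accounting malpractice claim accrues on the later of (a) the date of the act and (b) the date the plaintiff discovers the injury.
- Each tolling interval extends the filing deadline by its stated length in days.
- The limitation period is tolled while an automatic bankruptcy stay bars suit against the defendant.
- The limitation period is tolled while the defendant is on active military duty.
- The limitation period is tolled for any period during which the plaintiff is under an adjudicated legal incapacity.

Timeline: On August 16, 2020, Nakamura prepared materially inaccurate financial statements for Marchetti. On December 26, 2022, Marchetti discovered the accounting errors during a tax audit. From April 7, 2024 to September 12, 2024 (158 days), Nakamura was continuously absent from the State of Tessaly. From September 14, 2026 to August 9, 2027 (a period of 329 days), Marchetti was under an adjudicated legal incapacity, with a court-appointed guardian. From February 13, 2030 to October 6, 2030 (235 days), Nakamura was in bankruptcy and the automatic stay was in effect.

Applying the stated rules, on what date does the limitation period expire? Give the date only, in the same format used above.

Because discovery on December 26, 2022 post-dates the August 16, 2020 act, accrual under the later-of rule falls on December 26, 2022.
6 years from December 26, 2022 is December 26, 2028.
Because the plaintiff's legal incapacity ran from September 14, 2026 to August 9, 2027, the deadline is extended by 329 days to November 20, 2029.
By the time the automatic bankruptcy stay began on February 13, 2030, the limitation period had already expired on November 20, 2029; that interval cannot revive it.
Although the defendant's absence ran from April 7, 2024 to September 12, 2024, the stated rules do not make that a tolling event, so it is disregarded.

November 20, 2029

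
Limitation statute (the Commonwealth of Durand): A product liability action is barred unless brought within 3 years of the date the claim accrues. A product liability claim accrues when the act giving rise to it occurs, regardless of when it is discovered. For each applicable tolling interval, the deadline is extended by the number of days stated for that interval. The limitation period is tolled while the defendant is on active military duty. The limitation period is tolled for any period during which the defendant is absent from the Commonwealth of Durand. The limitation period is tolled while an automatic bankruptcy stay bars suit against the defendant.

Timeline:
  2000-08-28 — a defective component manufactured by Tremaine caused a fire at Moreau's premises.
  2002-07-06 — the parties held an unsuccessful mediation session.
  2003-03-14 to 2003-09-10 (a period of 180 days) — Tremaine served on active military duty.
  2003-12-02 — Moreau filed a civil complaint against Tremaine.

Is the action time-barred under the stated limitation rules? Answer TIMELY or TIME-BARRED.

TIMELY

The claim accrued on 2000-08-28, the date of the act.
The untolled deadline — 3 years after 2000-08-28 — is 2003-08-28.
Because the defendant's active military service ran from 2003-03-14 to 2003-09-10, the deadline is extended by 180 days to 2004-02-24.
Nothing else in the chronology tolls or restarts the period.
Filing on 2003-12-02 beat the 2004-02-24 deadline — the action is timely.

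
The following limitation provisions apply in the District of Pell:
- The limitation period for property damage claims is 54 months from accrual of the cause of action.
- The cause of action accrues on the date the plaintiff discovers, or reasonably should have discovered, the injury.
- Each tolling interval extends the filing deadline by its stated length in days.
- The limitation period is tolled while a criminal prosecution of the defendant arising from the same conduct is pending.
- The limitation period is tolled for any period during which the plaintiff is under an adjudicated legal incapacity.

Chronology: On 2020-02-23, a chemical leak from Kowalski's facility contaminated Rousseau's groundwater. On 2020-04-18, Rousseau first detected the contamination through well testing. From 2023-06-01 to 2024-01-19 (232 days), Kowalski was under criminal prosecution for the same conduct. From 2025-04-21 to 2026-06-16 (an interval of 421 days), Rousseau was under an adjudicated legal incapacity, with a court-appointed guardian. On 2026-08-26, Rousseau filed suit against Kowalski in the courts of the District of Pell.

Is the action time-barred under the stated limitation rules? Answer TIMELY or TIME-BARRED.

Under the discovery rule, the claim accrued on 2020-04-18, when Rousseau discovered the injury — not on the 2020-02-23 date of the underlying act.
The untolled deadline — 54 months after 2020-04-18 — is 2024-10-18.
The pending criminal prosecution from 2023-06-01 to 2024-01-19 tolled the period for 232 days, extending the deadline to 2025-06-07.
The period was tolled for 421 days by the plaintiff's legal incapacity (2025-04-21 to 2026-06-16), pushing the deadline to 2026-08-02.
The 2026-08-26 filing falls after the 2026-08-02 deadline; the claim is time-barred.

TIME-BARRED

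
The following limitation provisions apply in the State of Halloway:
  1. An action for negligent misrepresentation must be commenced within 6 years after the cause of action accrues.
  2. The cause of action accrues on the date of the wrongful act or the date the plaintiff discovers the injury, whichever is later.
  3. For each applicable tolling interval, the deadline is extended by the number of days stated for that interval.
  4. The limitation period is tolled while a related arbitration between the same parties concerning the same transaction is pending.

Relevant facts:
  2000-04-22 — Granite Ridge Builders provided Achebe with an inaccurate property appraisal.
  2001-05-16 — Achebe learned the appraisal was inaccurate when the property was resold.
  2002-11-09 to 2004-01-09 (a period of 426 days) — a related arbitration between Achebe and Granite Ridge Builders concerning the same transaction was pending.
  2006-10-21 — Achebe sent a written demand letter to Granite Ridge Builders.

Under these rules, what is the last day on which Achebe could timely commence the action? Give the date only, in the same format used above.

The claim accrued on 2001-05-16 — the later of the 2000-04-22 act and the 2001-05-16 discovery.
6 years from 2001-05-16 is 2007-05-16.
The pending related arbitration from 2002-11-09 to 2004-01-09 tolled the period for 426 days, extending the deadline to 2008-07-15.
None of the other events listed affects the running of the period under the stated rules.

2008-07-15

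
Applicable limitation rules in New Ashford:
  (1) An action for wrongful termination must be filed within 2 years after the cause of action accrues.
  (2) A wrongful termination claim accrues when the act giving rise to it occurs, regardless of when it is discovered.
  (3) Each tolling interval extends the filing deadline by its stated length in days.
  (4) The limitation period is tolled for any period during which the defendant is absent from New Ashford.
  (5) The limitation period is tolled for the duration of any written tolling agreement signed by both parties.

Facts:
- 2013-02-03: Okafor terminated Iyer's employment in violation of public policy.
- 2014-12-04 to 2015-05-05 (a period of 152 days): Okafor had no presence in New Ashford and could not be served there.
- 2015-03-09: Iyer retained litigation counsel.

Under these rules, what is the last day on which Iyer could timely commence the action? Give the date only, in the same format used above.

The limitation period began to run on 2013-02-03.
Adding the 2 years base period to 2013-02-03 gives a deadline of 2015-02-03, before any tolling.
The defendant's absence from the jurisdiction from 2014-12-04 to 2015-05-05 tolled the period for 152 days, extending the deadline to 2015-07-05.
None of the other events listed affects the running of the period under the stated rules.

2015-07-05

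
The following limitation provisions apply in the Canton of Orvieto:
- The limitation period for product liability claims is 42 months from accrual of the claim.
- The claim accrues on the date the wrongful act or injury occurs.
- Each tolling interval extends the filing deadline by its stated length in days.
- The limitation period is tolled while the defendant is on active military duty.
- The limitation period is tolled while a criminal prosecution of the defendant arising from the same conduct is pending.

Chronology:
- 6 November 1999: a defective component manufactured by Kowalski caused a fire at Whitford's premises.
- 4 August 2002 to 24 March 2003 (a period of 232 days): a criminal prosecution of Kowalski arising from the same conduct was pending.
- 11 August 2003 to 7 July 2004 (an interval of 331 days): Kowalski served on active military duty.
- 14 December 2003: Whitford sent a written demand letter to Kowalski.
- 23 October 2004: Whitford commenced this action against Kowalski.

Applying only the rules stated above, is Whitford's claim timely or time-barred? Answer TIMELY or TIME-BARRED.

The limitation period began to run on 6 November 1999.
42 months from 6 November 1999 is 6 May 2003.
Because the pending criminal prosecution ran from 4 August 2002 to 24 March 2003, the deadline is extended by 232 days to 24 December 2003.
Because the defendant's active military service ran from 11 August 2003 to 7 July 2004, the deadline is extended by 331 days to 19 November 2004.
None of the other events listed affects the running of the period under the stated rules.
Filing on 23 October 2004 beat the 19 November 2004 deadline — the action is timely.

TIMELY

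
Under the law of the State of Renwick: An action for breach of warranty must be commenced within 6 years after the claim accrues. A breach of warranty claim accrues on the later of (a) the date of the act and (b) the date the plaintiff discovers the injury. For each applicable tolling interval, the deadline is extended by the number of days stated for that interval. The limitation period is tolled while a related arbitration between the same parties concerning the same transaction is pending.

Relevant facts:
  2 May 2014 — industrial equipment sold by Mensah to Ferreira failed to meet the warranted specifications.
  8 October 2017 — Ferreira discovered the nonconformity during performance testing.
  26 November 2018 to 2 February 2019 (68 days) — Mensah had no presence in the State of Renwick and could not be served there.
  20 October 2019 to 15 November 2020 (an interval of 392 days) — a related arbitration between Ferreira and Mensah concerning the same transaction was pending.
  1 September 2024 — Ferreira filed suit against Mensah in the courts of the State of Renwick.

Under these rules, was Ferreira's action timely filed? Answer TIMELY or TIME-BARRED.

TIMELY

The claim accrued on 8 October 2017 — the later of the 2 May 2014 act and the 8 October 2017 discovery.
6 years from 8 October 2017 is 8 October 2023.
The period was tolled for 392 days by the pending related arbitration (20 October 2019 to 15 November 2020), pushing the deadline to 3 November 2024.
Although the defendant's absence ran from 26 November 2018 to 2 February 2019, the stated rules do not make that a tolling event, so it is disregarded.
Filing on 1 September 2024 beat the 3 November 2024 deadline — the action is timely.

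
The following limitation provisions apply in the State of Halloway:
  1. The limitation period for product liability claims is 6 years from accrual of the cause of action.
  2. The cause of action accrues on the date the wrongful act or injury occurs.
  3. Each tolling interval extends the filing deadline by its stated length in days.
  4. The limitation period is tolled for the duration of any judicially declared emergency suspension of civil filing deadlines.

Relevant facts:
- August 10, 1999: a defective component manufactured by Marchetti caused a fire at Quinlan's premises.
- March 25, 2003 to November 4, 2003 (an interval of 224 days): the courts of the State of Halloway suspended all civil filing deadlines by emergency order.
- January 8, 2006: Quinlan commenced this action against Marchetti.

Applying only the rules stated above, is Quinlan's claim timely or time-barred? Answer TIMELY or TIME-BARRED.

The limitation period began to run on August 10, 1999.
The untolled deadline — 6 years after August 10, 1999 — is August 10, 2005.
Because the emergency suspension of filing deadlines ran from March 25, 2003 to November 4, 2003, the deadline is extended by 224 days to March 22, 2006.
The January 8, 2006 filing precedes the March 22, 2006 deadline; the claim is timely.

TIMELY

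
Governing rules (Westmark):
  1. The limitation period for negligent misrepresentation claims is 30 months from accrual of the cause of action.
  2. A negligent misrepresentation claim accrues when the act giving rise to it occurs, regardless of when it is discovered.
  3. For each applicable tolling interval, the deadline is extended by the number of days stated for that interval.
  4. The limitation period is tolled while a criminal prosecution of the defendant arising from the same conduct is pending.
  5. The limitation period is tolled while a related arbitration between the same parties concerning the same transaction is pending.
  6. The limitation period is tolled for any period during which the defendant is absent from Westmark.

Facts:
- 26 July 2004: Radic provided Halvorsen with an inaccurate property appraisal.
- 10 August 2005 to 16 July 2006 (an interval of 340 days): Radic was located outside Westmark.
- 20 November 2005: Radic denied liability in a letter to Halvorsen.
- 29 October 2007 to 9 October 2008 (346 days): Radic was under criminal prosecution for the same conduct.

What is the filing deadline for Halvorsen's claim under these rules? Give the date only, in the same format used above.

The claim accrued on 26 July 2004, when the wrongful act occurred.
The untolled deadline — 30 months after 26 July 2004 — is 26 January 2007.
The period was tolled for 340 days by the defendant's absence from the jurisdiction (10 August 2005 to 16 July 2006), pushing the deadline to 1 January 2008.
Because the pending criminal prosecution ran from 29 October 2007 to 9 October 2008, the deadline is extended by 346 days to 12 December 2008.
The other events in the timeline have no effect on the limitation period under the stated rules.

12 December 2008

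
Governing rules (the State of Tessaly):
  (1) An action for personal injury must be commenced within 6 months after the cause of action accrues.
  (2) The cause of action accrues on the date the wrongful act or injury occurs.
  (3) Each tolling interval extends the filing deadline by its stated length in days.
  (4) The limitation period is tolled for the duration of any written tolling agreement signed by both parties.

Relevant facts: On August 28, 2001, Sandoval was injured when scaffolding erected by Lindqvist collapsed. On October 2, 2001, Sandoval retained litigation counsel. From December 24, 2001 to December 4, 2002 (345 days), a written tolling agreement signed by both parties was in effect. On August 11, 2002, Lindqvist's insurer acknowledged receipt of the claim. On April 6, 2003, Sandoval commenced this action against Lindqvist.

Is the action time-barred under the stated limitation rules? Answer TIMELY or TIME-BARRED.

The cause of action accrued on August 28, 2001, the date of the act.
The untolled deadline — 6 months after August 28, 2001 — is February 28, 2002.
The period was tolled for 345 days by the written tolling agreement (December 24, 2001 to December 4, 2002), pushing the deadline to February 8, 2003.
Nothing else in the chronology tolls or restarts the period.
Filing on April 6, 2003 missed the February 8, 2003 deadline — the action is time-barred.

TIME-BARRED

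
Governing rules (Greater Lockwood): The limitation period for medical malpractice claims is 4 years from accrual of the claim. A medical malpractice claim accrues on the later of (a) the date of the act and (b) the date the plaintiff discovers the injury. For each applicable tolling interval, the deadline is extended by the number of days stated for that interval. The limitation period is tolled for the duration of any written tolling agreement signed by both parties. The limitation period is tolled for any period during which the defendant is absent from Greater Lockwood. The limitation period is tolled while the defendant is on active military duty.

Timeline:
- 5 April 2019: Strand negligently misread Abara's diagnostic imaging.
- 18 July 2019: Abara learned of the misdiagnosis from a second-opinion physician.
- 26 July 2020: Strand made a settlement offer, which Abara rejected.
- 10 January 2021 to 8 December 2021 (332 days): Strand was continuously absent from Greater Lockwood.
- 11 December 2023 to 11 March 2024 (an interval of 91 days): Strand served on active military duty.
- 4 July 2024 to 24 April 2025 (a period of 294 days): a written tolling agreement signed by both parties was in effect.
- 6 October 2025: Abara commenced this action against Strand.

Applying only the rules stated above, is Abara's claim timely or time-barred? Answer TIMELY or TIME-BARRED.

Taking the later of the act (5 April 2019) and discovery (18 July 2019), the claim accrued on 18 July 2019.
4 years from 18 July 2019 is 18 July 2023.
The period was tolled for 332 days by the defendant's absence from the jurisdiction (10 January 2021 to 8 December 2021), pushing the deadline to 14 June 2024.
Because the defendant's active military service ran from 11 December 2023 to 11 March 2024, the deadline is extended by 91 days to 13 September 2024.
Because the written tolling agreement ran from 4 July 2024 to 24 April 2025, the deadline is extended by 294 days to 4 July 2025.
None of the other events listed affects the running of the period under the stated rules.
The 6 October 2025 filing falls after the 4 July 2025 deadline; the claim is time-barred.

TIME-BARRED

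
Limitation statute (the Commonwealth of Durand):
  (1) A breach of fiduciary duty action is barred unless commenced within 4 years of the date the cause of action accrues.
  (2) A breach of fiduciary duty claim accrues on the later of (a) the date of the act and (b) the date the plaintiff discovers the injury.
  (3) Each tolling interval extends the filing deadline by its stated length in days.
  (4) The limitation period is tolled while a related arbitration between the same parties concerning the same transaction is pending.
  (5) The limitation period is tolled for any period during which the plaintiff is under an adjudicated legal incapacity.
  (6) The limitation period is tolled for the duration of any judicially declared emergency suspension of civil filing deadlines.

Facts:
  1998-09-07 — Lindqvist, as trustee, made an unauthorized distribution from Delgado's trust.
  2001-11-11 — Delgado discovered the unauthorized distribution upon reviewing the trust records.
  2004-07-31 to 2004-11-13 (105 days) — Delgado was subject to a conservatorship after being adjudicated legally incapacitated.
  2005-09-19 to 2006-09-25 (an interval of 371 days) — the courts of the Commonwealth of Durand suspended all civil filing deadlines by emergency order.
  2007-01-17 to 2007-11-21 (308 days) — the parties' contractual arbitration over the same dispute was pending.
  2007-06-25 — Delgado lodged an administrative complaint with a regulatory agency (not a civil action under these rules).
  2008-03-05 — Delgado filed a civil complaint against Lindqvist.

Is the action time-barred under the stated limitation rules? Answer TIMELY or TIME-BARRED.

TIME-BARRED

The claim accrued on 2001-11-11 — the later of the 1998-09-07 act and the 2001-11-11 discovery.
The untolled deadline — 4 years after 2001-11-11 — is 2005-11-11.
The plaintiff's legal incapacity from 2004-07-31 to 2004-11-13 tolled the period for 105 days, extending the deadline to 2006-02-24.
The emergency suspension of filing deadlines from 2005-09-19 to 2006-09-25 tolled the period for 371 days, extending the deadline to 2007-03-02.
Because the pending related arbitration ran from 2007-01-17 to 2007-11-21, the deadline is extended by 308 days to 2008-01-04.
Nothing else in the chronology tolls or restarts the period.
Delgado filed on 2008-03-05, after the 2008-01-04 deadline, so the action is time-barred.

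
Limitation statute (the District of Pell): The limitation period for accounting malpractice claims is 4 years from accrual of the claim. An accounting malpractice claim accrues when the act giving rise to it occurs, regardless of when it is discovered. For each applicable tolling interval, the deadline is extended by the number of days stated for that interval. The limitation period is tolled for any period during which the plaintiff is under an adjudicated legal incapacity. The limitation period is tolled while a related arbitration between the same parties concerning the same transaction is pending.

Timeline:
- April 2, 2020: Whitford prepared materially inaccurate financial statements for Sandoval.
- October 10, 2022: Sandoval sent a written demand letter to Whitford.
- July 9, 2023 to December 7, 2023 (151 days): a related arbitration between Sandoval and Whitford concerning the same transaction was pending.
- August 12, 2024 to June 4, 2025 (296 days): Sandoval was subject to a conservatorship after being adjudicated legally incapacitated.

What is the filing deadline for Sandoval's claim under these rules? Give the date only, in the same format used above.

June 23, 2025

The claim accrued on April 2, 2020, the date of the act.
Adding the 4 years base period to April 2, 2020 gives a deadline of April 2, 2024, before any tolling.
The period was tolled for 151 days by the pending related arbitration (July 9, 2023 to December 7, 2023), pushing the deadline to August 31, 2024.
The period was tolled for 296 days by the plaintiff's legal incapacity (August 12, 2024 to June 4, 2025), pushing the deadline to June 23, 2025.
The other events in the timeline have no effect on the limitation period under the stated rules.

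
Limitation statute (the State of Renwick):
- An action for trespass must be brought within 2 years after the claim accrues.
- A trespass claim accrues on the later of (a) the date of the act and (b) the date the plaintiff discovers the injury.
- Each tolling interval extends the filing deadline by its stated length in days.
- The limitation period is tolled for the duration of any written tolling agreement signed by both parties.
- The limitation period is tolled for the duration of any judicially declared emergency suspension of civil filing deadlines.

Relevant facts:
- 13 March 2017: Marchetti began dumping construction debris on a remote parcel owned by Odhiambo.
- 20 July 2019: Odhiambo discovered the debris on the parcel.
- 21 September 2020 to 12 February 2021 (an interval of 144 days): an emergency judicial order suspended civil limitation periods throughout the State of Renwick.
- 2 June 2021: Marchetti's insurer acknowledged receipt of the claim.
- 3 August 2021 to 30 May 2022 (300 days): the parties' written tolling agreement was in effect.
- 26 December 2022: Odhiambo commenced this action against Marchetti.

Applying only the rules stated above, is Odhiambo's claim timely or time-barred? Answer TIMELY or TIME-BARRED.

TIME-BARRED

Because discovery on 20 July 2019 post-dates the 13 March 2017 act, accrual under the later-of rule falls on 20 July 2019.
2 years from 20 July 2019 is 20 July 2021.
The period was tolled for 144 days by the emergency suspension of filing deadlines (21 September 2020 to 12 February 2021), pushing the deadline to 11 December 2021.
The written tolling agreement from 3 August 2021 to 30 May 2022 tolled the period for 300 days, extending the deadline to 7 October 2022.
The other events in the timeline have no effect on the limitation period under the stated rules.
Filing on 26 December 2022 missed the 7 October 2022 deadline — the action is time-barred.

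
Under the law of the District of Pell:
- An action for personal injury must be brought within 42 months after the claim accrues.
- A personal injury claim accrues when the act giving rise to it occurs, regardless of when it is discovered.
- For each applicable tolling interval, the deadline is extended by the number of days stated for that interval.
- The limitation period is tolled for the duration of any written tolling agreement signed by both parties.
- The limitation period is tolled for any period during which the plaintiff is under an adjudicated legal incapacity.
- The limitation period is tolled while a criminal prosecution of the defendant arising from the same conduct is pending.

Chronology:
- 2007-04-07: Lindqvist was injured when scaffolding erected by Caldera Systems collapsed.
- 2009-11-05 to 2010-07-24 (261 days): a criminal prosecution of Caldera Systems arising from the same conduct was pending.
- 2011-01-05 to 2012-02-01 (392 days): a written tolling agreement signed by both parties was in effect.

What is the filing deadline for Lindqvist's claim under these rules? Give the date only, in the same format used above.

The claim accrued on 2007-04-07, when the wrongful act occurred.
Adding the 42 months base period to 2007-04-07 gives a deadline of 2010-10-07, before any tolling.
Because the pending criminal prosecution ran from 2009-11-05 to 2010-07-24, the deadline is extended by 261 days to 2011-06-25.
Because the written tolling agreement ran from 2011-01-05 to 2012-02-01, the deadline is extended by 392 days to 2012-07-21.

2012-07-21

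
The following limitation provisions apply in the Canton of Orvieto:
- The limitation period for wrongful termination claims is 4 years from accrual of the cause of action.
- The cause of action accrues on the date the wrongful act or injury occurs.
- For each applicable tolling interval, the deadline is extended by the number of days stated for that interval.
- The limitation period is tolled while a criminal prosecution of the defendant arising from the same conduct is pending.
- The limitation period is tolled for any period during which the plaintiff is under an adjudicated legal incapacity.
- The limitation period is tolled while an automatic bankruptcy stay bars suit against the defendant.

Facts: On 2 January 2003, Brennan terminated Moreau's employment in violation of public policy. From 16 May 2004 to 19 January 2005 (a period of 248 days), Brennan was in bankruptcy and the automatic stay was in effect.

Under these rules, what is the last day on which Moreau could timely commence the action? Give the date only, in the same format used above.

7 September 2007

The limitation period began to run on 2 January 2003.
4 years from 2 January 2003 is 2 January 2007.
The period was tolled for 248 days by the automatic bankruptcy stay (16 May 2004 to 19 January 2005), pushing the deadline to 7 September 2007.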